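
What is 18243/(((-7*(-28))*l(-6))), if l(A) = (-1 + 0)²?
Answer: 18243/196 ≈ 93.077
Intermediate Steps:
l(A) = 1 (l(A) = (-1)² = 1)
18243/(((-7*(-28))*l(-6))) = 18243/((-7*(-28)*1)) = 18243/((196*1)) = 18243/196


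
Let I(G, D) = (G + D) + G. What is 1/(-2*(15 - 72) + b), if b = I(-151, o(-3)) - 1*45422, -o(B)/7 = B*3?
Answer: -1/45547 ≈ -2.1955e-5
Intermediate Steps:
o(B) = -21*B (o(B) = -7*B*3 = -21*B)
I(G, D) = D + 2*G (I(G, D) = (D + G) + G = D + 2*G)
b = -45661 (b = (-21*(-3) + 2*(-151)) - 1*45422 = (63 - 302) - 45422 = -239 - 45422 = -45661)
1/(-2*(15 - 72) + b) = 1/(-2*(15 - 72) - 45661) = 1/(-2*(-57) - 45661) = 1/(114 - 45661) = 1/(-45547) = -1/45547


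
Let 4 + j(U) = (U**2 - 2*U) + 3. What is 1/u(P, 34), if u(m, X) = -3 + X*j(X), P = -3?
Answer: 1/36955 ≈ 2.7060e-5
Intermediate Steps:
j(U) = -1 + U**2 - 2*U (j(U) = -4 + ((U**2 - 2*U) + 3) = -4 + (3 + U**2 - 2*U) = -1 + U**2 - 2*U)
u(m, X) = -3 + X*(-1 + X**2 - 2*X)
1/u(P, 34) = 1/(-3 + 34**3 - 1*34 - 2*34**2) = 1/(-3 + 39304 - 34 - 2*1156) = 1/(-3 + 39304 - 34 - 2312) = 1/36955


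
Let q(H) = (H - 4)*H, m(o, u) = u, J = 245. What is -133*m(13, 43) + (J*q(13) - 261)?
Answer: 22685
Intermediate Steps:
q(H) = H*(-4 + H) (q(H) = (-4 + H)*H = H*(-4 + H))
-133*m(13, 43) + (J*q(13) - 261) = -133*43 + (245*(13*(-4 + 13)) - 261) = -5719 + (245*(13*9) - 261) = -5719 + (245*117 - 261) = -5719 + (28665 - 261) = -5719 + 28404 = 22685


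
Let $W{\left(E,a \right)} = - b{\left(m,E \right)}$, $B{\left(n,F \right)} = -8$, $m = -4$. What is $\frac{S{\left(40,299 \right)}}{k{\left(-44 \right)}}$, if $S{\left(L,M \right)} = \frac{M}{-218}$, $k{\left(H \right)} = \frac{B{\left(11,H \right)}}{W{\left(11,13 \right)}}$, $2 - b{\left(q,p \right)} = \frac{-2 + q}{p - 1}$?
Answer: $- \frac{3887}{8720} \approx -0.44576$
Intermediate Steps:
$b{\left(q,p \right)} = 2 - \frac{-2 + q}{-1 + p}$ ($b{\left(q,p \right)} = 2 - \frac{-2 + q}{p - 1} = 2 - \frac{-2 + q}{-1 + p}$)
$W{\left(E,a \right)} = - \frac{4 + 2 E}{-1 + E}$ ($W{\left(E,a \right)} = - \frac{\left(-1\right) \left(-4\right) + 2 E}{-1 + E} = - \frac{4 + 2 E}{-1 + E}$)
$k{\left(H \right)} = \frac{40}{13}$ ($k{\left(H \right)} = - \frac{8}{2 \frac{1}{-1 + 11} \left(-2 - 11\right)} = - \frac{8}{2 \cdot \frac{1}{10} \left(-2 - 11\right)} = - \frac{8}{2 \cdot \frac{1}{10} \left(-13\right)} = - \frac{8}{- \frac{13}{5}} = \left(-8\right) \left(- \frac{5}{13}\right) = \frac{40}{13}$)
$S{\left(L,M \right)} = - \frac{M}{218}$ ($S{\left(L,M \right)} = M \left(- \frac{1}{218}\right) = - \frac{M}{218}$)
$\frac{S{\left(40,299 \right)}}{k{\left(-44 \right)}} = \frac{\left(- \frac{1}{218}\right) 299}{\frac{40}{13}} = \left(- \frac{299}{218}\right) \frac{13}{40} = - \frac{3887}{8720}$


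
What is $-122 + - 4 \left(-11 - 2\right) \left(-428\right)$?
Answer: $-22378$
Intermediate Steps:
$-122 + - 4 \left(-11 - 2\right) \left(-428\right) = -122 + \left(-4\right) \left(-13\right) \left(-428\right) = -122 + 52 \left(-428\right) = -122 - 22256 = -22378$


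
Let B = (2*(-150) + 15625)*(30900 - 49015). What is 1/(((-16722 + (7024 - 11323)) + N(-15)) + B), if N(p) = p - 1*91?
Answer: -1/277633502 ≈ -3.6019e-9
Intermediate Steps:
N(p) = -91 + p (N(p) = p - 91 = -91 + p)
B = -277612375 (B = (-300 + 15625)*(-18115) = 15325*(-18115) = -277612375)
1/(((-16722 + (7024 - 11323)) + N(-15)) + B) = 1/(((-16722 + (7024 - 11323)) + (-91 - 15)) - 277612375) = 1/(((-16722 - 4299) - 106) - 277612375) = 1/((-21021 - 106) - 277612375) = 1/(-21127 - 277612375) = 1/(-277633502) = -1/277633502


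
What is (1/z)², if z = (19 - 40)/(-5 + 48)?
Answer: 1849/441 ≈ 4.1927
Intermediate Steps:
z = -21/43 ≈ -0.48837
(1/z)² = (1/(-21/43))² = (-43/21)² = 1849/441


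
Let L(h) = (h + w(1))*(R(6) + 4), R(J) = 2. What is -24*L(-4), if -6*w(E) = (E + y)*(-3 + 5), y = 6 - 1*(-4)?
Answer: 1104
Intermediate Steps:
y = 10 (y = 6 + 4 = 10)
w(E) = -10/3 - E/3 (w(E) = -(E + 10)*(-3 + 5)/6 = -(10 + E)*2/6 = -(20 + 2*E)/6 = -10/3 - E/3)
L(h) = -22 + 6*h (L(h) = (h + (-10/3 - ⅓*1))*(2 + 4) = (h + (-10/3 - ⅓))*6 = (h - 11/3)*6 = (-11/3 + h)*6 = -22 + 6*h)
-24*L(-4) = -24*(-22 + 6*(-4)) = -24*(-22 - 24) = -24*(-46) = 1104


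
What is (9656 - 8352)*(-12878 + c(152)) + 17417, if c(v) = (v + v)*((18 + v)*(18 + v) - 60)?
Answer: 11415861945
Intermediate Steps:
c(v) = 2*v*(-60 + (18 + v)²) (c(v) = (2*v)*((18 + v)² - 60) = (2*v)*(-60 + (18 + v)²) = 2*v*(-60 + (18 + v)²))
(9656 - 8352)*(-12878 + c(152)) + 17417 = (9656 - 8352)*(-12878 + 2*152*(-60 + (18 + 152)²)) + 17417 = 1304*(-12878 + 2*152*(-60 + 170²)) + 17417 = 1304*(-12878 + 2*152*(-60 + 28900)) + 17417 = 1304*(-12878 + 2*152*28840) + 17417 = 1304*(-12878 + 8767360) + 17417 = 1304*8754482 + 17417 = 11415844528 + 17417 = 11415861945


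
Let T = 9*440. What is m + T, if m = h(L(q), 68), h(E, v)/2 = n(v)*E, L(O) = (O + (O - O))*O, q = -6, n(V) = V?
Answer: 8856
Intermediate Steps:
L(O) = O² (L(O) = (O + 0)*O = O*O = O²)
T = 3960
h(E, v) = 2*E*v (h(E, v) = 2*(v*E) = 2*(E*v) = 2*E*v)
m = 4896 (m = 2*(-6)²*68 = 2*36*68 = 4896)
m + T = 4896 + 3960 = 8856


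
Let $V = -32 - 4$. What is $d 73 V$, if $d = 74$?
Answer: $-194472$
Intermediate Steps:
$V = -36$
$d 73 V = 74 \cdot 73 \left(-36\right) = 5402 \left(-36\right) = -194472$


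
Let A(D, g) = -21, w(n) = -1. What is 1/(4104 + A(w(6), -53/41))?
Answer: 1/4083 ≈ 0.00024492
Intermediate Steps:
1/(4104 + A(w(6), -53/41)) = 1/(4104 - 21) = 1/4083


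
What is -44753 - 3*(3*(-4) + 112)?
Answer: -45053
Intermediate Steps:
-44753 - 3*(3*(-4) + 112) = -44753 - 3*(-12 + 112) = -44753 - 3*100 = -44753 - 1*300 = -44753 - 300 = -45053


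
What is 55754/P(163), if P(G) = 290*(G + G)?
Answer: 27877/47270 ≈ 0.58974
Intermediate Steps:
P(G) = 580*G (P(G) = 290*(2*G) = 580*G)
55754/P(163) = 55754/((580*163)) = 55754/94540 = 55754*(1/94540) = 27877/47270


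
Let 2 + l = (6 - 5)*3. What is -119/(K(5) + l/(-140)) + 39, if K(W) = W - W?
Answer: 16699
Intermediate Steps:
K(W) = 0
l = 1 (l = -2 + (6 - 5)*3 = -2 + 1*3 = -2 + 3 = 1)
-119/(K(5) + l/(-140)) + 39 = -119/(0 + 1/(-140)) + 39 = -119/(0 + 1*(-1/140)) + 39 = -119/(0 - 1/140) + 39 = -119/(-1/140) + 39 = -140*(-119) + 39 = 16660 + 39 = 16699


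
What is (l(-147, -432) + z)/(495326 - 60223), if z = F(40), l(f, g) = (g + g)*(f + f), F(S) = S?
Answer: 254056/435103 ≈ 0.58390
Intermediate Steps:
l(f, g) = 4*f*g (l(f, g) = (2*g)*(2*f) = 4*f*g)
z = 40
(l(-147, -432) + z)/(495326 - 60223) = (4*(-147)*(-432) + 40)/(495326 - 60223) = (254016 + 40)/435103 = 254056*(1/435103) = 254056/435103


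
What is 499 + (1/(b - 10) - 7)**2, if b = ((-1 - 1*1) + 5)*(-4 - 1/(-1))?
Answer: 198095/361 ≈ 548.74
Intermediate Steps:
b = -9 (b = ((-1 - 1) + 5)*(-4 - 1*(-1)) = (-2 + 5)*(-4 + 1) = 3*(-3) = -9)
499 + (1/(b - 10) - 7)**2 = 499 + (1/(-9 - 10) - 7)**2 = 499 + (1/(-19) - 7)**2 = 499 + (-1/19 - 7)**2 = 499 + (-134/19)**2 = 499 + 17956/361 = 198095/361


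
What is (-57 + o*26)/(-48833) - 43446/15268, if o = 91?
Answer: -1078426165/372791122 ≈ -2.8928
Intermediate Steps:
(-57 + o*26)/(-48833) - 43446/15268 = (-57 + 91*26)/(-48833) - 43446/15268 = (-57 + 2366)*(-1/48833) - 43446*1/15268 = 2309*(-1/48833) - 21723/7634 = -2309/48833 - 21723/7634 = -1078426165/372791122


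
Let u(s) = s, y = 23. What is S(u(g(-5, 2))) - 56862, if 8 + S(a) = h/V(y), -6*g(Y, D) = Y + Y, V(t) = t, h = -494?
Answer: -1308504/23 ≈ -56892.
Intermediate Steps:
g(Y, D) = -Y/3 (g(Y, D) = -(Y + Y)/6 = -Y/3)
S(a) = -678/23 (S(a) = -8 - 494/23 = -678/23)
S(u(g(-5, 2))) - 56862 = -678/23 - 56862 = -1308504/23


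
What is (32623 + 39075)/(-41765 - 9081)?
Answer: -35849/25423 ≈ -1.4101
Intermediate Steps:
(32623 + 39075)/(-41765 - 9081) = 71698/(-50846) = 71698*(-1/50846) = -35849/25423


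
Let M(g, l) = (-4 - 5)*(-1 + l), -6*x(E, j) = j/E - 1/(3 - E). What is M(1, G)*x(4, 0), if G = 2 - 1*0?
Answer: 3/2 ≈ 1.5000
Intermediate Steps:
G = 2 (G = 2 + 0 = 2)
x(E, j) = 1/(6*(3 - E)) - j/(6*E) (x(E, j) = -(j/E - 1/(3 - E))/6 = -(-1/(3 - E) + j/E)/6 = 1/(6*(3 - E)) - j/(6*E))
M(g, l) = 9 - 9*l (M(g, l) = -9*(-1 + l) = 9 - 9*l)
M(1, G)*x(4, 0) = (9 - 9*2)*((⅙)*(-1*4 + 3*0 - 1*4*0)/(4*(-3 + 4))) = (9 - 18)*((⅙)*(¼)*(-4 + 0 + 0)/1) = -3*(-4)/(2*4) = -9*(-⅙) = 3/2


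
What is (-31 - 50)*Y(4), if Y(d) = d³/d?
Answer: -1296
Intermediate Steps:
Y(d) = d²
(-31 - 50)*Y(4) = (-31 - 50)*4² = -81*16 = -1296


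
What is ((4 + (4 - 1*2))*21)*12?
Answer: 1512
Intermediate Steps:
((4 + (4 - 1*2))*21)*12 = ((4 + (4 - 2))*21)*12 = ((4 + 2)*21)*12 = (6*21)*12 = 126*12 = 1512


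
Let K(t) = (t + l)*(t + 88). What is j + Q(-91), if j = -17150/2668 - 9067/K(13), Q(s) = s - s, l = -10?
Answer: -14693603/404202 ≈ -36.352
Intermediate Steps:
K(t) = (-10 + t)*(88 + t) (K(t) = (t - 10)*(t + 88) = (-10 + t)*(88 + t))
Q(s) = 0
j = -14693603/404202 (j = -17150/2668 - 9067/(-880 + 13² + 78*13) = -17150*1/2668 - 9067/(-880 + 169 + 1014) = -8575/1334 - 9067/303 = -14693603/404202 ≈ -36.352)
j + Q(-91) = -14693603/404202 + 0 = -14693603/404202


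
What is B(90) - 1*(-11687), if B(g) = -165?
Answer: 11522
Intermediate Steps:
B(90) - 1*(-11687) = -165 - 1*(-11687) = -165 + 11687 = 11522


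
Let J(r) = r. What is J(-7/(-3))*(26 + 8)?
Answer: 238/3 ≈ 79.333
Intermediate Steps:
J(-7/(-3))*(26 + 8) = (-7/(-3))*(26 + 8) = -7*(-1/3)*34 = (7/3)*34 = 238/3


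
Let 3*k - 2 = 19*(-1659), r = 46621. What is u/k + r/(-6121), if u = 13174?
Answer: -1711361461/192927799 ≈ -8.8705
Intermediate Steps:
k = -31519/3 (k = 2/3 + (19*(-1659))/3 = 2/3 + (1/3)*(-31521) = 2/3 - 10507 = -31519/3 ≈ -10506.)
u/k + r/(-6121) = 13174/(-31519/3) + 46621/(-6121) = 13174*(-3/31519) + 46621*(-1/6121) = -39522/31519 - 46621/6121 = -1711361461/192927799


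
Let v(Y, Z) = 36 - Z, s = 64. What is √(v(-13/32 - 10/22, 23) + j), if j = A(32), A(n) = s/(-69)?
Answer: 7*√1173/69 ≈ 3.4745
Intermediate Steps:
A(n) = -64/69 (A(n) = 64/(-69) = 64*(-1/69) = -64/69)
j = -64/69 ≈ -0.92754
√(v(-13/32 - 10/22, 23) + j) = √((36 - 1*23) - 64/69) = √((36 - 23) - 64/69) = √(13 - 64/69) = √(833/69) = 7*√1173/69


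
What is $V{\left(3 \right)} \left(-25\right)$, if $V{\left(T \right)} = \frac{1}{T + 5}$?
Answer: $- \frac{25}{8} \approx -3.125$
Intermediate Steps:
$V{\left(T \right)} = \frac{1}{5 + T}$
$V{\left(3 \right)} \left(-25\right) = \frac{1}{5 + 3} \left(-25\right) = \frac{1}{8} \left(-25\right) = - \frac{25}{8}$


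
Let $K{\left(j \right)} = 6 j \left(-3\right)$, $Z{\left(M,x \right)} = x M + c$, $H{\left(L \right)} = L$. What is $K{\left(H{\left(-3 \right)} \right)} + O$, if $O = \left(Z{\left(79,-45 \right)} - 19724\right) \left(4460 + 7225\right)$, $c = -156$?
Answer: $-273837921$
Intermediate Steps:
$Z{\left(M,x \right)} = -156 + M x$ ($Z{\left(M,x \right)} = x M - 156 = M x - 156 = -156 + M x$)
$O = -273837975$ ($O = \left(\left(-156 + 79 \left(-45\right)\right) - 19724\right) \left(4460 + 7225\right) = \left(\left(-156 - 3555\right) - 19724\right) 11685 = \left(-3711 - 19724\right) 11685 = \left(-23435\right) 11685 = -273837975$)
$K{\left(j \right)} = - 18 j$
$K{\left(H{\left(-3 \right)} \right)} + O = \left(-18\right) \left(-3\right) - 273837975 = 54 - 273837975 = -273837921$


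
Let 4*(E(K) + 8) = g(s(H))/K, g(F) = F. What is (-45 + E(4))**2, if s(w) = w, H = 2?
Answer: 178929/64 ≈ 2795.8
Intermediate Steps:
E(K) = -8 + 1/(2*K) (E(K) = -8 + (2/K)/4 = -8 + 1/(2*K))
(-45 + E(4))**2 = (-45 + (-8 + (1/2)/4))**2 = (-45 + (-8 + (1/2)*(1/4)))**2 = (-45 + (-8 + 1/8))**2 = (-45 - 63/8)**2 = (-423/8)**2 = 178929/64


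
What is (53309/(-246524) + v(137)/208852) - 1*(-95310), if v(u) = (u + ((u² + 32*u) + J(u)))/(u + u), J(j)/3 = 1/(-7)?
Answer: 2353010915566016991/24688031099816 ≈ 95310.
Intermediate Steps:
J(j) = -3/7 (J(j) = 3/(-7) = 3*(-⅐) = -3/7)
v(u) = (-3/7 + u² + 33*u)/(2*u) (v(u) = (u + ((u² + 32*u) - 3/7))/(u + u) = (u + (-3/7 + u² + 32*u))/((2*u)) = (-3/7 + u² + 33*u)*(1/(2*u)) = (-3/7 + u² + 33*u)/(2*u))
(53309/(-246524) + v(137)/208852) - 1*(-95310) = (53309/(-246524) + ((1/14)*(-3 + 7*137*(33 + 137))/137)/208852) - 1*(-95310) = (53309*(-1/246524) + ((1/14)*(1/137)*(-3 + 7*137*170))*(1/208852)) + 95310 = (-53309/246524 + ((1/14)*(1/137)*(-3 + 163030))*(1/208852)) + 95310 = (-53309/246524 + ((1/14)*(1/137)*163027)*(1/208852)) + 95310 = (-53309/246524 + (163027/1918)*(1/208852)) + 95310 = (-53309/246524 + 163027/400578136) + 95310 = -5328557445969/24688031099816 + 95310 = 2353010915566016991/24688031099816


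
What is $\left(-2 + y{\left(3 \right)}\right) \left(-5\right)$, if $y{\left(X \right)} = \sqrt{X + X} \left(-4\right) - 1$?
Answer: $15 + 20 \sqrt{6} \approx 63.99$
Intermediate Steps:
$y{\left(X \right)} = -1 - 4 \sqrt{2} \sqrt{X}$ ($y{\left(X \right)} = \sqrt{2 X} \left(-4\right) - 1 = \sqrt{2} \sqrt{X} \left(-4\right) - 1 = - 4 \sqrt{2} \sqrt{X} - 1 = -1 - 4 \sqrt{2} \sqrt{X}$)
$\left(-2 + y{\left(3 \right)}\right) \left(-5\right) = \left(-2 - \left(1 + 4 \sqrt{2} \sqrt{3}\right)\right) \left(-5\right) = \left(-2 - \left(1 + 4 \sqrt{6}\right)\right) \left(-5\right) = \left(-3 - 4 \sqrt{6}\right) \left(-5\right) = 15 + 20 \sqrt{6}$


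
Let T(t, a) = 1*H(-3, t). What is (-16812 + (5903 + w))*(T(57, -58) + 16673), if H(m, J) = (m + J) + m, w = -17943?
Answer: -482520848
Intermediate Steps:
H(m, J) = J + 2*m (H(m, J) = (J + m) + m = J + 2*m)
T(t, a) = -6 + t (T(t, a) = 1*(t + 2*(-3)) = 1*(t - 6) = 1*(-6 + t) = -6 + t)
(-16812 + (5903 + w))*(T(57, -58) + 16673) = (-16812 + (5903 - 17943))*((-6 + 57) + 16673) = (-16812 - 12040)*(51 + 16673) = -28852*16724 = -482520848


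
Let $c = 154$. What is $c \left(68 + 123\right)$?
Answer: $29414$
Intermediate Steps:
$c \left(68 + 123\right) = 154 \left(68 + 123\right) = 154 \cdot 191 = 29414$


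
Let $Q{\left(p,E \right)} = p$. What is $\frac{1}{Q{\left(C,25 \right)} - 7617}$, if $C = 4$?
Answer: $- \frac{1}{7613} \approx -0.00013135$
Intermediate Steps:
$\frac{1}{Q{\left(C,25 \right)} - 7617} = \frac{1}{4 - 7617} = \frac{1}{-7613} = - \frac{1}{7613}$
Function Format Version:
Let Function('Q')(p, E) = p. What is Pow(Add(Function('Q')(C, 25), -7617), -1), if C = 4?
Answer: Rational(-1, 7613) ≈ -0.00013135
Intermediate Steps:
Pow(Add(Function('Q')(C, 25), -7617), -1) = Pow(Add(4, -7617), -1) = Pow(-7613, -1) = Rational(-1, 7613)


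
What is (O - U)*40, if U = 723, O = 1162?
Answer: 17560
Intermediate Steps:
(O - U)*40 = (1162 - 1*723)*40 = (1162 - 723)*40 = 439*40 = 17560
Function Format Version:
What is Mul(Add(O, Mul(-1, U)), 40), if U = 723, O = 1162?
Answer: 17560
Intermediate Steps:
Mul(Add(O, Mul(-1, U)), 40) = Mul(Add(1162, Mul(-1, 723)), 40) = Mul(Add(1162, -723), 40) = Mul(439, 40) = 17560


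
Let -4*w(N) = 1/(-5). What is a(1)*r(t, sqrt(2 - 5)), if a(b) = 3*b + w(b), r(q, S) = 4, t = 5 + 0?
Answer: 61/5 ≈ 12.200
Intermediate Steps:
w(N) = 1/20 (w(N) = -1/4/(-5) = -1/4*(-1/5) = 1/20)
t = 5
a(b) = 1/20 + 3*b (a(b) = 3*b + 1/20 = 1/20 + 3*b)
a(1)*r(t, sqrt(2 - 5)) = (1/20 + 3*1)*4 = (1/20 + 3)*4 = (61/20)*4 = 61/5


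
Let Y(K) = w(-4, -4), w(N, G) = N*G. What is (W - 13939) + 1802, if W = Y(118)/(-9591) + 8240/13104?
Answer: -31777186904/2618343 ≈ -12136.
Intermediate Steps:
w(N, G) = G*N
Y(K) = 16 (Y(K) = -4*(-4) = 16)
W = 1642087/2618343 (W = 16/(-9591) + 8240/13104 = 16*(-1/9591) + 8240*(1/13104) = -16/9591 + 515/819 = 1642087/2618343 ≈ 0.62715)
(W - 13939) + 1802 = (1642087/2618343 - 13939) + 1802 = -36495440990/2618343 + 1802 = -31777186904/2618343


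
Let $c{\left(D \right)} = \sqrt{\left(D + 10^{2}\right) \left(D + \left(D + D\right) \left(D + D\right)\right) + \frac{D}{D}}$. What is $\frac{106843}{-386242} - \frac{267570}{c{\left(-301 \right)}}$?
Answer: $- \frac{106843}{386242} + \frac{133785 i \sqrt{72782702}}{36391351} \approx -0.27662 + 31.363 i$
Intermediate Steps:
$c{\left(D \right)} = \sqrt{1 + \left(100 + D\right) \left(D + 4 D^{2}\right)}$ ($c{\left(D \right)} = \sqrt{\left(D + 100\right) \left(D + 2 D 2 D\right) + 1} = \sqrt{\left(100 + D\right) \left(D + 4 D^{2}\right) + 1} = \sqrt{1 + \left(100 + D\right) \left(D + 4 D^{2}\right)}$)
$\frac{106843}{-386242} - \frac{267570}{c{\left(-301 \right)}} = \frac{106843}{-386242} - \frac{267570}{\sqrt{1 + 4 \left(-301\right)^{3} + 100 \left(-301\right) + 401 \left(-301\right)^{2}}} = 106843 \left(- \frac{1}{386242}\right) - \frac{267570}{\sqrt{1 + 4 \left(-27270901\right) - 30100 + 401 \cdot 90601}} = - \frac{106843}{386242} - \frac{267570}{\sqrt{1 - 109083604 - 30100 + 36331001}} = - \frac{106843}{386242} - \frac{267570}{\sqrt{-72782702}} = - \frac{106843}{386242} - \frac{267570}{i \sqrt{72782702}} = - \frac{106843}{386242} - 267570 \left(- \frac{i \sqrt{72782702}}{72782702}\right) = - \frac{106843}{386242} + \frac{133785 i \sqrt{72782702}}{36391351}$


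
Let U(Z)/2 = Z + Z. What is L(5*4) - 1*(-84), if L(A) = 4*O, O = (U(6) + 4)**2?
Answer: 3220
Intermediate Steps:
U(Z) = 4*Z (U(Z) = 2*(Z + Z) = 2*(2*Z) = 4*Z)
O = 784 (O = (4*6 + 4)**2 = (24 + 4)**2 = 28**2 = 784)
L(A) = 3136 (L(A) = 4*784 = 3136)
L(5*4) - 1*(-84) = 3136 - 1*(-84) = 3136 + 84 = 3220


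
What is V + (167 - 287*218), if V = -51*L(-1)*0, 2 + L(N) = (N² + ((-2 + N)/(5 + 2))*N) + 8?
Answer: -62399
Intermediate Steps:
L(N) = 6 + N² + N*(-2/7 + N/7) (L(N) = -2 + ((N² + ((-2 + N)/(5 + 2))*N) + 8) = -2 + ((N² + ((-2 + N)/7)*N) + 8) = -2 + ((N² + ((-2 + N)*(⅐))*N) + 8) = -2 + ((N² + (-2/7 + N/7)*N) + 8) = -2 + ((N² + N*(-2/7 + N/7)) + 8) = -2 + (8 + N² + N*(-2/7 + N/7)) = 6 + N² + N*(-2/7 + N/7))
V = 0 (V = -51*(6 - 2/7*(-1) + (8/7)*(-1)²)*0 = -51*(6 + 2/7 + (8/7)*1)*0 = -51*(6 + 2/7 + 8/7)*0 = -51*52/7*0 = -2652/7*0 = 0)
V + (167 - 287*218) = 0 + (167 - 287*218) = 0 + (167 - 62566) = 0 - 62399 = -62399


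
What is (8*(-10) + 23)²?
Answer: 3249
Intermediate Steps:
(8*(-10) + 23)² = (-80 + 23)² = (-57)² = 3249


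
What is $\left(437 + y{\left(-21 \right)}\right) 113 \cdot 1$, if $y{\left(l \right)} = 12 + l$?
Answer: $48364$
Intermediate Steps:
$\left(437 + y{\left(-21 \right)}\right) 113 \cdot 1 = \left(437 + \left(12 - 21\right)\right) 113 \cdot 1 = \left(437 - 9\right) 113 = 428 \cdot 113 = 48364$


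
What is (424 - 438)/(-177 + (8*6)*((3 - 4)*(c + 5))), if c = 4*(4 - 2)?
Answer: 14/801 ≈ 0.017478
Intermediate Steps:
c = 8 (c = 4*2 = 8)
(424 - 438)/(-177 + (8*6)*((3 - 4)*(c + 5))) = (424 - 438)/(-177 + (8*6)*((3 - 4)*(8 + 5))) = -14/(-177 + 48*(-1*13)) = -14/(-177 + 48*(-13)) = -14/(-177 - 624) = -14/(-801) = -14*(-1/801) = 14/801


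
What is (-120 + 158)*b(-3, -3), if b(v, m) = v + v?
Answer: -228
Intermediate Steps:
b(v, m) = 2*v
(-120 + 158)*b(-3, -3) = (-120 + 158)*(2*(-3)) = 38*(-6) = -228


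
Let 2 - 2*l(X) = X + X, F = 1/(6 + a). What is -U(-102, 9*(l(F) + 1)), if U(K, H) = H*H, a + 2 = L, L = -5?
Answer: -729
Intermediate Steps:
a = -7 (a = -2 - 5 = -7)
F = -1 (F = 1/(6 - 7) = 1/(-1) = -1)
l(X) = 1 - X (l(X) = 1 - (X + X)/2 = 1 - X)
U(K, H) = H²
-U(-102, 9*(l(F) + 1)) = -(9*((1 - 1*(-1)) + 1))² = -(9*((1 + 1) + 1))² = -(9*(2 + 1))² = -(9*3)² = -1*27² = -1*729 = -729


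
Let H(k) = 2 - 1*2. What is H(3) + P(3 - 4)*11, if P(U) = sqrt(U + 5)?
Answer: 22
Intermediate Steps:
H(k) = 0 (H(k) = 2 - 2 = 0)
P(U) = sqrt(5 + U)
H(3) + P(3 - 4)*11 = 0 + sqrt(5 + (3 - 4))*11 = 0 + sqrt(5 - 1)*11 = 0 + sqrt(4)*11 = 0 + 2*11 = 0 + 22 = 22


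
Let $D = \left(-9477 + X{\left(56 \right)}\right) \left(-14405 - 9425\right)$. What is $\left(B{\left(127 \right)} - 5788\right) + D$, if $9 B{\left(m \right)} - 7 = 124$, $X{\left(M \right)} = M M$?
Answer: $\frac{1359902309}{9} \approx 1.511 \cdot 10^{8}$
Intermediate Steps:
$X{\left(M \right)} = M^{2}$
$B{\left(m \right)} = \frac{131}{9}$ ($B{\left(m \right)} = \frac{7}{9} + \frac{1}{9} \cdot 124 = \frac{7}{9} + \frac{124}{9} = \frac{131}{9}$)
$D = 151106030$ ($D = \left(-9477 + 56^{2}\right) \left(-14405 - 9425\right) = \left(-9477 + 3136\right) \left(-23830\right) = \left(-6341\right) \left(-23830\right) = 151106030$)
$\left(B{\left(127 \right)} - 5788\right) + D = \left(\frac{131}{9} - 5788\right) + 151106030 = - \frac{51961}{9} + 151106030 = \frac{1359902309}{9}$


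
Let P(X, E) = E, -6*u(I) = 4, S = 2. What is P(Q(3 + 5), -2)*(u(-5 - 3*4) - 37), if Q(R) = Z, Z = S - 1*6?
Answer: 226/3 ≈ 75.333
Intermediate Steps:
u(I) = -⅔ (u(I) = -⅙*4 = -⅔)
Z = -4 (Z = 2 - 1*6 = 2 - 6 = -4)
Q(R) = -4
P(Q(3 + 5), -2)*(u(-5 - 3*4) - 37) = -2*(-⅔ - 37) = -2*(-113/3) = 226/3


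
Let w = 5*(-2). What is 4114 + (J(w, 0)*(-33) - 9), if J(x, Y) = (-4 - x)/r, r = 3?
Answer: 4039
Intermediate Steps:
w = -10
J(x, Y) = -4/3 - x/3 (J(x, Y) = (-4 - x)/3 = (-4 - x)*(⅓) = -4/3 - x/3)
4114 + (J(w, 0)*(-33) - 9) = 4114 + ((-4/3 - ⅓*(-10))*(-33) - 9) = 4114 + ((-4/3 + 10/3)*(-33) - 9) = 4114 + (2*(-33) - 9) = 4114 + (-66 - 9) = 4114 - 75 = 4039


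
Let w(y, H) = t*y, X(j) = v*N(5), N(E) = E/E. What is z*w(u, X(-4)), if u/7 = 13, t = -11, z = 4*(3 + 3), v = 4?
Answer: -24024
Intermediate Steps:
z = 24 (z = 4*6 = 24)
N(E) = 1
X(j) = 4 (X(j) = 4*1 = 4)
u = 91 (u = 7*13 = 91)
w(y, H) = -11*y
z*w(u, X(-4)) = 24*(-11*91) = 24*(-1001) = -24024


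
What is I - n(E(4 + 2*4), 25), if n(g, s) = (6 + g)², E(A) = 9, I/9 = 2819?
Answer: 25146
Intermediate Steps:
I = 25371 (I = 9*2819 = 25371)
I - n(E(4 + 2*4), 25) = 25371 - (6 + 9)² = 25371 - 1*15² = 25371 - 1*225 = 25371 - 225 = 25146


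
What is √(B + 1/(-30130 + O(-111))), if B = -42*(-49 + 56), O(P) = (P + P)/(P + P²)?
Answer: I*√807368025562799/1657151 ≈ 17.146*I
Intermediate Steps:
O(P) = 2*P/(P + P²) (O(P) = (2*P)/(P + P²) = 2*P/(P + P²))
B = -294 (B = -42*7 = -294)
√(B + 1/(-30130 + O(-111))) = √(-294 + 1/(-30130 + 2/(1 - 111))) = √(-294 + 1/(-30130 + 2/(-110))) = √(-294 + 1/(-30130 + 2*(-1/110))) = √(-294 + 1/(-30130 - 1/55)) = √(-294 + 1/(-1657151/55)) = √(-294 - 55/1657151) = √(-487202449/1657151) = I*√807368025562799/1657151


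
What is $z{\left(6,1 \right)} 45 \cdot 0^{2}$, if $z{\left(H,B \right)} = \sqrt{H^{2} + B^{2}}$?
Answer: $0$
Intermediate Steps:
$z{\left(H,B \right)} = \sqrt{B^{2} + H^{2}}$
$z{\left(6,1 \right)} 45 \cdot 0^{2} = \sqrt{1^{2} + 6^{2}} \cdot 45 \cdot 0^{2} = \sqrt{1 + 36} \cdot 45 \cdot 0 = \sqrt{37} \cdot 45 \cdot 0 = 45 \sqrt{37} \cdot 0 = 0$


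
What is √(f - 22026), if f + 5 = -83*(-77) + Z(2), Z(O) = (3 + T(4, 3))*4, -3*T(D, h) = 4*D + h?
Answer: 4*I*√8805/3 ≈ 125.11*I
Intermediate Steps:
T(D, h) = -4*D/3 - h/3 (T(D, h) = -(4*D + h)/3 = -(h + 4*D)/3 = -4*D/3 - h/3)
Z(O) = -40/3 (Z(O) = (3 + (-4/3*4 - ⅓*3))*4 = (3 + (-16/3 - 1))*4 = (3 - 19/3)*4 = -10/3*4 = -40/3)
f = 19118/3 (f = -5 + (-83*(-77) - 40/3) = -5 + (6391 - 40/3) = -5 + 19133/3 = 19118/3 ≈ 6372.7)
√(f - 22026) = √(19118/3 - 22026) = √(-46960/3) = 4*I*√8805/3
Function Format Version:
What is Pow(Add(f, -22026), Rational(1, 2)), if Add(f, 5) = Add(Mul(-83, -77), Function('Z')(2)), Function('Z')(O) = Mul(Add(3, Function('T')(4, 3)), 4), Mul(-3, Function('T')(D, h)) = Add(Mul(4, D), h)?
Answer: Mul(Rational(4, 3), I, Pow(8805, Rational(1, 2))) ≈ Mul(125.11, I)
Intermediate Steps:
Function('T')(D, h) = Add(Mul(Rational(-4, 3), D), Mul(Rational(-1, 3), h)) (Function('T')(D, h) = Mul(Rational(-1, 3), Add(Mul(4, D), h)) = Mul(Rational(-1, 3), Add(h, Mul(4, D))) = Add(Mul(Rational(-4, 3), D), Mul(Rational(-1, 3), h)))
Function('Z')(O) = Rational(-40, 3) (Function('Z')(O) = Mul(Add(3, Add(Mul(Rational(-4, 3), 4), Mul(Rational(-1, 3), 3))), 4) = Mul(Add(3, Add(Rational(-16, 3), -1)), 4) = Mul(Add(3, Rational(-19, 3)), 4) = Mul(Rational(-10, 3), 4) = Rational(-40, 3))
f = Rational(19118, 3) (f = Add(-5, Add(Mul(-83, -77), Rational(-40, 3))) = Add(-5, Add(6391, Rational(-40, 3))) = Add(-5, Rational(19133, 3)) = Rational(19118, 3) ≈ 6372.7)
Pow(Add(f, -22026), Rational(1, 2)) = Pow(Add(Rational(19118, 3), -22026), Rational(1, 2)) = Pow(Rational(-46960, 3), Rational(1, 2)) = Mul(Rational(4, 3), I, Pow(8805, Rational(1, 2)))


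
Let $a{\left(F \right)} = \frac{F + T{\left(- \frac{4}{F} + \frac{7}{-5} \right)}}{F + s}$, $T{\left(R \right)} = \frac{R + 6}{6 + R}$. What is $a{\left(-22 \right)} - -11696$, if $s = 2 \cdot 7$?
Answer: $\frac{93589}{8} \approx 11699.0$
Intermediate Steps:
$T{\left(R \right)} = 1$ ($T{\left(R \right)} = \frac{6 + R}{6 + R} = 1$)
$s = 14$
$a{\left(F \right)} = \frac{1 + F}{14 + F}$ ($a{\left(F \right)} = \frac{F + 1}{F + 14} = \frac{1 + F}{14 + F}$)
$a{\left(-22 \right)} - -11696 = \frac{1 - 22}{14 - 22} - -11696 = \frac{1}{-8} \left(-21\right) + 11696 = \left(- \frac{1}{8}\right) \left(-21\right) + 11696 = \frac{21}{8} + 11696 = \frac{93589}{8}$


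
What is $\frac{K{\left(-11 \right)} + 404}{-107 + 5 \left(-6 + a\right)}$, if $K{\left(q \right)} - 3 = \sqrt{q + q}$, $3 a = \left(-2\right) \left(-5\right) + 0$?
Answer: $- \frac{1221}{361} - \frac{3 i \sqrt{22}}{361} \approx -3.3823 - 0.038979 i$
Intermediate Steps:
$a = \frac{10}{3}$ ($a = \frac{\left(-2\right) \left(-5\right) + 0}{3} = \frac{10 + 0}{3} = \frac{1}{3} \cdot 10 = \frac{10}{3} \approx 3.3333$)
$K{\left(q \right)} = 3 + \sqrt{2} \sqrt{q}$ ($K{\left(q \right)} = 3 + \sqrt{q + q} = 3 + \sqrt{2 q} = 3 + \sqrt{2} \sqrt{q}$)
$\frac{K{\left(-11 \right)} + 404}{-107 + 5 \left(-6 + a\right)} = \frac{\left(3 + \sqrt{2} \sqrt{-11}\right) + 404}{-107 + 5 \left(-6 + \frac{10}{3}\right)} = \frac{\left(3 + \sqrt{2} i \sqrt{11}\right) + 404}{-107 + 5 \left(- \frac{8}{3}\right)} = \frac{\left(3 + i \sqrt{22}\right) + 404}{-107 - \frac{40}{3}} = \frac{407 + i \sqrt{22}}{- \frac{361}{3}} = \left(407 + i \sqrt{22}\right) \left(- \frac{3}{361}\right) = - \frac{1221}{361} - \frac{3 i \sqrt{22}}{361}$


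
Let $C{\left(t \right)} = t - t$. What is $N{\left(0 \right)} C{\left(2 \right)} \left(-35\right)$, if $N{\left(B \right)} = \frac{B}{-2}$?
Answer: $0$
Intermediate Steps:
$N{\left(B \right)} = - \frac{B}{2}$ ($N{\left(B \right)} = B \left(- \frac{1}{2}\right) = - \frac{B}{2}$)
$C{\left(t \right)} = 0$
$N{\left(0 \right)} C{\left(2 \right)} \left(-35\right) = \left(- \frac{1}{2}\right) 0 \cdot 0 \left(-35\right) = 0 \cdot 0 \left(-35\right) = 0 \left(-35\right) = 0$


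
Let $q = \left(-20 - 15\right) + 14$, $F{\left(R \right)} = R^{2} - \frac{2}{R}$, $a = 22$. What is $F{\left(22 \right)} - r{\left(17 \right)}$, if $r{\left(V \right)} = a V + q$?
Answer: $\frac{1440}{11} \approx 130.91$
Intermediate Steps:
$q = -21$ ($q = -35 + 14 = -21$)
$r{\left(V \right)} = -21 + 22 V$ ($r{\left(V \right)} = 22 V - 21 = -21 + 22 V$)
$F{\left(22 \right)} - r{\left(17 \right)} = \frac{-2 + 22^{3}}{22} - \left(-21 + 22 \cdot 17\right) = \frac{-2 + 10648}{22} - \left(-21 + 374\right) = \frac{1}{22} \cdot 10646 - 353 = \frac{5323}{11} - 353 = \frac{1440}{11}$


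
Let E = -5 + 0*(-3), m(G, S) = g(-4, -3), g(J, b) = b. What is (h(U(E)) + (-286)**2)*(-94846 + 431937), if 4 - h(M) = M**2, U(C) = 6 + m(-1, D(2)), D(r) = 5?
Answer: 27571009981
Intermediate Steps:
m(G, S) = -3
E = -5 (E = -5 + 0 = -5)
U(C) = 3 (U(C) = 6 - 3 = 3)
h(M) = 4 - M**2
(h(U(E)) + (-286)**2)*(-94846 + 431937) = ((4 - 1*3**2) + (-286)**2)*(-94846 + 431937) = ((4 - 1*9) + 81796)*337091 = ((4 - 9) + 81796)*337091 = (-5 + 81796)*337091 = 81791*337091 = 27571009981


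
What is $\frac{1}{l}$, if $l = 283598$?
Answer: $\frac{1}{283598} \approx 3.5261 \cdot 10^{-6}$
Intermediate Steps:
$\frac{1}{l} = \frac{1}{283598}$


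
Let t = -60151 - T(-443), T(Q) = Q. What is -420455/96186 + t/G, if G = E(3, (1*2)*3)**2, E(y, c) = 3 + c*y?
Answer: -48199141/344862 ≈ -139.76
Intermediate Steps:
G = 441 (G = (3 + ((1*2)*3)*3)**2 = (3 + (2*3)*3)**2 = (3 + 6*3)**2 = (3 + 18)**2 = 21**2 = 441)
t = -59708 (t = -60151 - 1*(-443) = -60151 + 443 = -59708)
-420455/96186 + t/G = -420455/96186 - 59708/441 = -420455*1/96186 - 59708*1/441 = -10255/2346 - 59708/441 = -48199141/344862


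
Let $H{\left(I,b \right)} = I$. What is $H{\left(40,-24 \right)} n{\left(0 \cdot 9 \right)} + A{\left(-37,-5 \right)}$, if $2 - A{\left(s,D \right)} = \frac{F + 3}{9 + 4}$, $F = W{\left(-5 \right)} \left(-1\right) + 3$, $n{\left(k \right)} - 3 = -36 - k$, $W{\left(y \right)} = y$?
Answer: $- \frac{17145}{13} \approx -1318.8$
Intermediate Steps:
$n{\left(k \right)} = -33 - k$ ($n{\left(k \right)} = 3 - \left(36 + k\right) = -33 - k$)
$F = 8$ ($F = \left(-5\right) \left(-1\right) + 3 = 5 + 3 = 8$)
$A{\left(s,D \right)} = \frac{15}{13}$ ($A{\left(s,D \right)} = 2 - \frac{8 + 3}{9 + 4} = 2 - \frac{11}{13} = \frac{15}{13}$)
$H{\left(40,-24 \right)} n{\left(0 \cdot 9 \right)} + A{\left(-37,-5 \right)} = 40 \left(-33 - 0 \cdot 9\right) + \frac{15}{13} = 40 \left(-33 - 0\right) + \frac{15}{13} = 40 \left(-33 + 0\right) + \frac{15}{13} = 40 \left(-33\right) + \frac{15}{13} = -1320 + \frac{15}{13} = - \frac{17145}{13}$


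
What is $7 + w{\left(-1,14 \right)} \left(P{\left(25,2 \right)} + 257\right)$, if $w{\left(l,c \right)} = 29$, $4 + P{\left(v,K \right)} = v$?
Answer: $8069$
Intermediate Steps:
$P{\left(v,K \right)} = -4 + v$
$7 + w{\left(-1,14 \right)} \left(P{\left(25,2 \right)} + 257\right) = 7 + 29 \left(\left(-4 + 25\right) + 257\right) = 7 + 29 \left(21 + 257\right) = 7 + 29 \cdot 278 = 7 + 8062 = 8069$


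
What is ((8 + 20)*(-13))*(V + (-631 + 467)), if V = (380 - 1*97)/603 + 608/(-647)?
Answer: 23356659508/390141 ≈ 59867.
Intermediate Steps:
V = -183523/390141 (V = (380 - 97)*(1/603) + 608*(-1/647) = 283*(1/603) - 608/647 = 283/603 - 608/647 = -183523/390141 ≈ -0.47040)
((8 + 20)*(-13))*(V + (-631 + 467)) = ((8 + 20)*(-13))*(-183523/390141 + (-631 + 467)) = (28*(-13))*(-183523/390141 - 164) = -364*(-64166647/390141) = 23356659508/390141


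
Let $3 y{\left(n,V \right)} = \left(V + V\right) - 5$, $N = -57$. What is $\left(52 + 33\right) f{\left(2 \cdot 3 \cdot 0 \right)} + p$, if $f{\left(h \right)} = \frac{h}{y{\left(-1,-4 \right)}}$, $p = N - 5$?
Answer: $-62$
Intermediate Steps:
$p = -62$ ($p = -57 - 5 = -62$)
$y{\left(n,V \right)} = - \frac{5}{3} + \frac{2 V}{3}$ ($y{\left(n,V \right)} = \frac{\left(V + V\right) - 5}{3} = \frac{2 V - 5}{3} = \frac{-5 + 2 V}{3} = - \frac{5}{3} + \frac{2 V}{3}$)
$f{\left(h \right)} = - \frac{3 h}{13}$ ($f{\left(h \right)} = \frac{h}{- \frac{5}{3} + \frac{2}{3} \left(-4\right)} = \frac{h}{- \frac{5}{3} - \frac{8}{3}} = \frac{h}{- \frac{13}{3}} = h \left(- \frac{3}{13}\right) = - \frac{3 h}{13}$)
$\left(52 + 33\right) f{\left(2 \cdot 3 \cdot 0 \right)} + p = \left(52 + 33\right) \left(- \frac{3 \cdot 2 \cdot 3 \cdot 0}{13}\right) - 62 = 85 \left(- \frac{3 \cdot 6 \cdot 0}{13}\right) - 62 = 85 \left(\left(- \frac{3}{13}\right) 0\right) - 62 = 85 \cdot 0 - 62 = 0 - 62 = -62$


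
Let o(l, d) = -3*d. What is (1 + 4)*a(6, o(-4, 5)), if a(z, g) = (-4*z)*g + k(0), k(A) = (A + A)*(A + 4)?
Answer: 1800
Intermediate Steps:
k(A) = 2*A*(4 + A) (k(A) = (2*A)*(4 + A) = 2*A*(4 + A))
a(z, g) = -4*g*z (a(z, g) = (-4*z)*g + 2*0*(4 + 0) = -4*g*z + 2*0*4 = -4*g*z + 0 = -4*g*z)
(1 + 4)*a(6, o(-4, 5)) = (1 + 4)*(-4*(-3*5)*6) = 5*(-4*(-15)*6) = 5*360 = 1800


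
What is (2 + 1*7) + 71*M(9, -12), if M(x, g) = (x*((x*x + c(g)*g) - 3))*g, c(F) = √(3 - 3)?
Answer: -598095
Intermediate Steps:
c(F) = 0 (c(F) = √0 = 0)
M(x, g) = g*x*(-3 + x²) (M(x, g) = (x*((x*x + 0*g) - 3))*g = (x*((x² + 0) - 3))*g = (x*(x² - 3))*g = (x*(-3 + x²))*g = g*x*(-3 + x²))
(2 + 1*7) + 71*M(9, -12) = (2 + 1*7) + 71*(-12*9*(-3 + 9²)) = (2 + 7) + 71*(-12*9*(-3 + 81)) = 9 + 71*(-12*9*78) = 9 + 71*(-8424) = 9 - 598104 = -598095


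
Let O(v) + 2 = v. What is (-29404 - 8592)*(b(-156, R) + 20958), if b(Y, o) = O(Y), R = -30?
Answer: -790316800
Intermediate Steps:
O(v) = -2 + v
b(Y, o) = -2 + Y
(-29404 - 8592)*(b(-156, R) + 20958) = (-29404 - 8592)*((-2 - 156) + 20958) = -37996*(-158 + 20958) = -37996*20800 = -790316800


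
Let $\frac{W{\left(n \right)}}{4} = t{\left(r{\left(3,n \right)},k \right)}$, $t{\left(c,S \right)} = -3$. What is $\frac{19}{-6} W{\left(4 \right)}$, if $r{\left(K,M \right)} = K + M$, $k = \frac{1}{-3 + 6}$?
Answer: $38$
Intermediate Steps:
$k = \frac{1}{3} \approx 0.33333$
$W{\left(n \right)} = -12$ ($W{\left(n \right)} = 4 \left(-3\right) = -12$)
$\frac{19}{-6} W{\left(4 \right)} = \frac{19}{-6} \left(-12\right) = 19 \left(- \frac{1}{6}\right) \left(-12\right) = \left(- \frac{19}{6}\right) \left(-12\right) = 38$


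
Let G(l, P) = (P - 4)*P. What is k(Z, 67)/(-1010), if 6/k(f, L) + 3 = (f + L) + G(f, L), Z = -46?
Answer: -1/713565 ≈ -1.4014e-6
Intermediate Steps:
G(l, P) = P*(-4 + P) (G(l, P) = (-4 + P)*P = P*(-4 + P))
k(f, L) = 6/(-3 + L + f + L*(-4 + L)) (k(f, L) = 6/(-3 + ((f + L) + L*(-4 + L))) = 6/(-3 + ((L + f) + L*(-4 + L))) = 6/(-3 + (L + f + L*(-4 + L))) = 6/(-3 + L + f + L*(-4 + L)))
k(Z, 67)/(-1010) = (6/(-3 + 67 - 46 + 67*(-4 + 67)))/(-1010) = (6/(-3 + 67 - 46 + 67*63))*(-1/1010) = (6/(-3 + 67 - 46 + 4221))*(-1/1010) = (6/4239)*(-1/1010) = (6*(1/4239))*(-1/1010) = (2/1413)*(-1/1010) = -1/713565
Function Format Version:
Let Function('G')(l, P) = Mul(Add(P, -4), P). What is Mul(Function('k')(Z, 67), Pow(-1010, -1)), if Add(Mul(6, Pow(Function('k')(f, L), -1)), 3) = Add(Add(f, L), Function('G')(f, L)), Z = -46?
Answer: Rational(-1, 713565) ≈ -1.4014e-6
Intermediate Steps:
Function('G')(l, P) = Mul(P, Add(-4, P)) (Function('G')(l, P) = Mul(Add(-4, P), P) = Mul(P, Add(-4, P)))
Function('k')(f, L) = Mul(6, Pow(Add(-3, L, f, Mul(L, Add(-4, L))), -1)) (Function('k')(f, L) = Mul(6, Pow(Add(-3, Add(Add(f, L), Mul(L, Add(-4, L)))), -1)) = Mul(6, Pow(Add(-3, Add(Add(L, f), Mul(L, Add(-4, L)))), -1)) = Mul(6, Pow(Add(-3, Add(L, f, Mul(L, Add(-4, L)))), -1)) = Mul(6, Pow(Add(-3, L, f, Mul(L, Add(-4, L))), -1)))
Mul(Function('k')(Z, 67), Pow(-1010, -1)) = Mul(Mul(6, Pow(Add(-3, 67, -46, Mul(67, Add(-4, 67))), -1)), Pow(-1010, -1)) = Mul(Mul(6, Pow(Add(-3, 67, -46, Mul(67, 63)), -1)), Rational(-1, 1010)) = Mul(Mul(6, Pow(Add(-3, 67, -46, 4221), -1)), Rational(-1, 1010)) = Mul(Mul(6, Pow(4239, -1)), Rational(-1, 1010)) = Mul(Mul(6, Rational(1, 4239)), Rational(-1, 1010)) = Mul(Rational(2, 1413), Rational(-1, 1010)) = Rational(-1, 713565)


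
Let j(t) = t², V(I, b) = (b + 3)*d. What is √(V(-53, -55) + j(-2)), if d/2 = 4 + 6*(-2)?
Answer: 2*√209 ≈ 28.914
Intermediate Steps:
d = -16 (d = 2*(4 + 6*(-2)) = 2*(4 - 12) = 2*(-8) = -16)
V(I, b) = -48 - 16*b (V(I, b) = (b + 3)*(-16) = (3 + b)*(-16) = -48 - 16*b)
√(V(-53, -55) + j(-2)) = √((-48 - 16*(-55)) + (-2)²) = √((-48 + 880) + 4) = √(832 + 4) = √836 = 2*√209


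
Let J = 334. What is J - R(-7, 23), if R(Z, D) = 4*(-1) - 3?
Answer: 341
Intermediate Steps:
R(Z, D) = -7 (R(Z, D) = -4 - 3 = -7)
J - R(-7, 23) = 334 - 1*(-7) = 334 + 7 = 341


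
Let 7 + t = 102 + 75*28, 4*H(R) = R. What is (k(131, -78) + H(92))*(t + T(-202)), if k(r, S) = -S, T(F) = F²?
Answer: 4342899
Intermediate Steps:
H(R) = R/4
t = 2195 (t = -7 + (102 + 75*28) = -7 + (102 + 2100) = -7 + 2202 = 2195)
(k(131, -78) + H(92))*(t + T(-202)) = (-1*(-78) + (¼)*92)*(2195 + (-202)²) = (78 + 23)*(2195 + 40804) = 101*42999 = 4342899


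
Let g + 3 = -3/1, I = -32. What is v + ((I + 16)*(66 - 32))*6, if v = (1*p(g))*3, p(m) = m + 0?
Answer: -3282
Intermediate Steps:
g = -6 (g = -3 - 3/1 = -3 - 3*1 = -3 - 3 = -6)
p(m) = m
v = -18 (v = (1*(-6))*3 = -6*3 = -18)
v + ((I + 16)*(66 - 32))*6 = -18 + ((-32 + 16)*(66 - 32))*6 = -18 - 16*34*6 = -18 - 544*6 = -18 - 3264 = -3282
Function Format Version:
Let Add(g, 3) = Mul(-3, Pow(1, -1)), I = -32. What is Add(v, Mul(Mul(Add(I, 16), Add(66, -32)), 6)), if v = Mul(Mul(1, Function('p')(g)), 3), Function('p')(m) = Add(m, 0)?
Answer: -3282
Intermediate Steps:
g = -6 (g = Add(-3, Mul(-3, Pow(1, -1))) = Add(-3, Mul(-3, 1)) = Add(-3, -3) = -6)
Function('p')(m) = m
v = -18 (v = Mul(Mul(1, -6), 3) = Mul(-6, 3) = -18)
Add(v, Mul(Mul(Add(I, 16), Add(66, -32)), 6)) = Add(-18, Mul(Mul(Add(-32, 16), Add(66, -32)), 6)) = Add(-18, Mul(Mul(-16, 34), 6)) = Add(-18, Mul(-544, 6)) = Add(-18, -3264) = -3282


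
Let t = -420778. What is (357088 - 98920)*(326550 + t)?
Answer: -24326654304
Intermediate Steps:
(357088 - 98920)*(326550 + t) = (357088 - 98920)*(326550 - 420778) = 258168*(-94228) = -24326654304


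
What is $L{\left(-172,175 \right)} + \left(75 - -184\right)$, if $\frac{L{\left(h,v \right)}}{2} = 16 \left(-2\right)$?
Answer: $195$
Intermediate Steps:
$L{\left(h,v \right)} = -64$ ($L{\left(h,v \right)} = 2 \cdot 16 \left(-2\right) = 2 \left(-32\right) = -64$)
$L{\left(-172,175 \right)} + \left(75 - -184\right) = -64 + \left(75 - -184\right) = -64 + \left(75 + 184\right) = -64 + 259 = 195$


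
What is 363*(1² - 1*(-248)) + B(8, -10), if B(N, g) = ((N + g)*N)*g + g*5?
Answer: 90497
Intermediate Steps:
B(N, g) = 5*g + N*g*(N + g) (B(N, g) = (N*(N + g))*g + 5*g = N*g*(N + g) + 5*g = 5*g + N*g*(N + g))
363*(1² - 1*(-248)) + B(8, -10) = 363*(1² - 1*(-248)) - 10*(5 + 8² + 8*(-10)) = 363*(1 + 248) - 10*(5 + 64 - 80) = 363*249 - 10*(-11) = 90387 + 110 = 90497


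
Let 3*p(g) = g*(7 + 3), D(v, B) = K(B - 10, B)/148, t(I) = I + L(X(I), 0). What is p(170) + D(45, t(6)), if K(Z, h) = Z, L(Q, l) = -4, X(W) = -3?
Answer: 62894/111 ≈ 566.61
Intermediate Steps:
t(I) = -4 + I (t(I) = I - 4 = -4 + I)
D(v, B) = -5/74 + B/148 (D(v, B) = (B - 10)/148 = (-10 + B)*(1/148) = -5/74 + B/148)
p(g) = 10*g/3 (p(g) = (g*(7 + 3))/3 = (g*10)/3 = (10*g)/3 = 10*g/3)
p(170) + D(45, t(6)) = (10/3)*170 + (-5/74 + (-4 + 6)/148) = 1700/3 + (-5/74 + (1/148)*2) = 1700/3 + (-5/74 + 1/74) = 1700/3 - 2/37 = 62894/111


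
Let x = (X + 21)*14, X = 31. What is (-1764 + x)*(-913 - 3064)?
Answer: 4120172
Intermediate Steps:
x = 728 (x = (31 + 21)*14 = 52*14 = 728)
(-1764 + x)*(-913 - 3064) = (-1764 + 728)*(-913 - 3064) = -1036*(-3977) = 4120172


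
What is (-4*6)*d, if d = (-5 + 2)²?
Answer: -216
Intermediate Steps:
d = 9 (d = (-3)² = 9)
(-4*6)*d = -4*6*9 = -24*9 = -216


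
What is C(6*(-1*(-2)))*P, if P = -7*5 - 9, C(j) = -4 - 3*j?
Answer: 1760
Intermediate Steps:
P = -44 (P = -35 - 9 = -44)
C(6*(-1*(-2)))*P = (-4 - 18*(-1*(-2)))*(-44) = (-4 - 18*2)*(-44) = (-4 - 3*12)*(-44) = (-4 - 36)*(-44) = -40*(-44) = 1760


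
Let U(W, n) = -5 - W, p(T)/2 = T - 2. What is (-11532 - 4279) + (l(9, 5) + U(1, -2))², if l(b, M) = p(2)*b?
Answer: -15775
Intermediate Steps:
p(T) = -4 + 2*T (p(T) = 2*(T - 2) = 2*(-2 + T) = -4 + 2*T)
l(b, M) = 0 (l(b, M) = (-4 + 2*2)*b = (-4 + 4)*b = 0*b = 0)
(-11532 - 4279) + (l(9, 5) + U(1, -2))² = (-11532 - 4279) + (0 + (-5 - 1*1))² = -15811 + (0 + (-5 - 1))² = -15811 + (0 - 6)² = -15811 + (-6)² = -15811 + 36 = -15775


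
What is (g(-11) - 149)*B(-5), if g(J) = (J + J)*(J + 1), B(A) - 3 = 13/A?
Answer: 142/5 ≈ 28.400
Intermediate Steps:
B(A) = 3 + 13/A
g(J) = 2*J*(1 + J) (g(J) = (2*J)*(1 + J) = 2*J*(1 + J))
(g(-11) - 149)*B(-5) = (2*(-11)*(1 - 11) - 149)*(3 + 13/(-5)) = (2*(-11)*(-10) - 149)*(3 + 13*(-1/5)) = (220 - 149)*(3 - 13/5) = 71*(2/5) = 142/5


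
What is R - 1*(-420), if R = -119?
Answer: 301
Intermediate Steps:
R - 1*(-420) = -119 - 1*(-420) = -119 + 420 = 301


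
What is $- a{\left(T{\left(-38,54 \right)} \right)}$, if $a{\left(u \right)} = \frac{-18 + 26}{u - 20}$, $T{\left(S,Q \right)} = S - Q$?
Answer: $\frac{1}{14} \approx 0.071429$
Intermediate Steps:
$a{\left(u \right)} = \frac{8}{-20 + u}$
$- a{\left(T{\left(-38,54 \right)} \right)} = - \frac{8}{-20 - 92} = - \frac{8}{-112} = - \frac{8 \left(-1\right)}{112} = \left(-1\right) \left(- \frac{1}{14}\right) = \frac{1}{14}$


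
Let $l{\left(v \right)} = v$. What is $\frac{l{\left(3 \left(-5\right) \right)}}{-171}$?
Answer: $\frac{5}{57} \approx 0.087719$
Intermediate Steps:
$\frac{l{\left(3 \left(-5\right) \right)}}{-171} = \frac{3 \left(-5\right)}{-171} = \left(-15\right) \left(- \frac{1}{171}\right) = \frac{5}{57}$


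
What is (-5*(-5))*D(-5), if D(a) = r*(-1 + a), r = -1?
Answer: 150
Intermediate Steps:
D(a) = 1 - a (D(a) = -(-1 + a) = 1 - a)
(-5*(-5))*D(-5) = (-5*(-5))*(1 - 1*(-5)) = 25*(1 + 5) = 25*6 = 150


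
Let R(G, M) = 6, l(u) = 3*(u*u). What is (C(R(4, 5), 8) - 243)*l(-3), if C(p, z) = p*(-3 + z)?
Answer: -5751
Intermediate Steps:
l(u) = 3*u²
(C(R(4, 5), 8) - 243)*l(-3) = (6*(-3 + 8) - 243)*(3*(-3)²) = (6*5 - 243)*(3*9) = (30 - 243)*27 = -213*27 = -5751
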